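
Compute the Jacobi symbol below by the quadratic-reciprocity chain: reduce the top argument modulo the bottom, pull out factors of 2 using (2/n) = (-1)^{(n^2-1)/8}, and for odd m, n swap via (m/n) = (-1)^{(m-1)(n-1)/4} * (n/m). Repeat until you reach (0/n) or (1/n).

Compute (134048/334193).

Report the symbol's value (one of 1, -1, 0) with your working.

factor out 2^5: 134048 = 2^5·4189; with 334193 mod 8 = 1, (2/334193) = +1; sign now +1; continue with (4189/334193)
flip (4189/334193) -> (334193/4189): both odd, 4189 mod 4 = 1, 334193 mod 4 = 1, so the flip contributes +1; sign now +1
(334193/4189): 334193 mod 4189 = 3262, so (334193/4189) = (3262/4189)
factor out 2^1: 3262 = 2^1·1631; with 4189 mod 8 = 5, (2/4189) = -1; sign now -1; continue with (1631/4189)
flip (1631/4189) -> (4189/1631): both odd, 1631 mod 4 = 3, 4189 mod 4 = 1, so the flip contributes +1; sign now -1
(4189/1631): 4189 mod 1631 = 927, so (4189/1631) = (927/1631)
flip (927/1631) -> (1631/927): both odd, 927 mod 4 = 3, 1631 mod 4 = 3, so the flip contributes -1; sign now +1
(1631/927): 1631 mod 927 = 704, so (1631/927) = (704/927)
factor out 2^6: 704 = 2^6·11; with 927 mod 8 = 7, (2/927) = +1; sign now +1; continue with (11/927)
flip (11/927) -> (927/11): both odd, 11 mod 4 = 3, 927 mod 4 = 3, so the flip contributes -1; sign now -1
(927/11): 927 mod 11 = 3, so (927/11) = (3/11)
flip (3/11) -> (11/3): both odd, 3 mod 4 = 3, 11 mod 4 = 3, so the flip contributes -1; sign now +1
(11/3): 11 mod 3 = 2, so (11/3) = (2/3)
factor out 2^1: 2 = 2^1·1; with 3 mod 8 = 3, (2/3) = -1; sign now -1; continue with (1/3)
reached (1/3) = 1, so the symbol is -1

-1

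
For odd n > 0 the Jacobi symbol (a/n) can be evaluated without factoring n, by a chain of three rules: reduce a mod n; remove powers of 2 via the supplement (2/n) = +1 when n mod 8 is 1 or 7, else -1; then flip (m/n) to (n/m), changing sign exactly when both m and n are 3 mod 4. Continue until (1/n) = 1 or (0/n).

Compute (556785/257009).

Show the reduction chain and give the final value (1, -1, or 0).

(556785/257009) = (42767/257009)   [reduce mod 257009]
reciprocity: (42767/257009) = +1·(257009/42767) since 42767 mod 4 = 3, 257009 mod 4 = 1; sign now +1
(257009/42767) = (407/42767)   [reduce mod 42767]
reciprocity: (407/42767) = -1·(42767/407) since 407 mod 4 = 3, 42767 mod 4 = 3; sign now -1
(42767/407) = (32/407)   [reduce mod 407]
32 = 2^5·1; (2/407) = +1 since 407 mod 8 = 7, so (32/407) = (+1)^5·(1/407); sign now -1
(1/407) = 1; final value = sign = -1

-1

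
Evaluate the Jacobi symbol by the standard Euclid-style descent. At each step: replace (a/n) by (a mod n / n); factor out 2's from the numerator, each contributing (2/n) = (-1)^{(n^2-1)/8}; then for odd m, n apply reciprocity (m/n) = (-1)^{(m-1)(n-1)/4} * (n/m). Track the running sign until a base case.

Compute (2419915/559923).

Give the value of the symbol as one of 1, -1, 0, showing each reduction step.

-1

(2419915/559923): 2419915 mod 559923 = 180223, so (2419915/559923) = (180223/559923)
flip (180223/559923) -> (559923/180223): both odd, 180223 mod 4 = 3, 559923 mod 4 = 3, so the flip contributes -1; sign now -1
(559923/180223): 559923 mod 180223 = 19254, so (559923/180223) = (19254/180223)
factor out 2^1: 19254 = 2^1·9627; with 180223 mod 8 = 7, (2/180223) = +1; sign now -1; continue with (9627/180223)
flip (9627/180223) -> (180223/9627): both odd, 9627 mod 4 = 3, 180223 mod 4 = 3, so the flip contributes -1; sign now +1
(180223/9627): 180223 mod 9627 = 6937, so (180223/9627) = (6937/9627)
flip (6937/9627) -> (9627/6937): both odd, 6937 mod 4 = 1, 9627 mod 4 = 3, so the flip contributes +1; sign now +1
(9627/6937): 9627 mod 6937 = 2690, so (9627/6937) = (2690/6937)
factor out 2^1: 2690 = 2^1·1345; with 6937 mod 8 = 1, (2/6937) = +1; sign now +1; continue with (1345/6937)
flip (1345/6937) -> (6937/1345): both odd, 1345 mod 4 = 1, 6937 mod 4 = 1, so the flip contributes +1; sign now +1
(6937/1345): 6937 mod 1345 = 212, so (6937/1345) = (212/1345)
factor out 2^2: 212 = 2^2·53; with 1345 mod 8 = 1, (2/1345) = +1; sign now +1; continue with (53/1345)
flip (53/1345) -> (1345/53): both odd, 53 mod 4 = 1, 1345 mod 4 = 1, so the flip contributes +1; sign now +1
(1345/53): 1345 mod 53 = 20, so (1345/53) = (20/53)
factor out 2^2: 20 = 2^2·5; with 53 mod 8 = 5, (2/53) = -1; sign now +1; continue with (5/53)
flip (5/53) -> (53/5): both odd, 5 mod 4 = 1, 53 mod 4 = 1, so the flip contributes +1; sign now +1
(53/5): 53 mod 5 = 3, so (53/5) = (3/5)
flip (3/5) -> (5/3): both odd, 3 mod 4 = 3, 5 mod 4 = 1, so the flip contributes +1; sign now +1
(5/3): 5 mod 3 = 2, so (5/3) = (2/3)
factor out 2^1: 2 = 2^1·1; with 3 mod 8 = 3, (2/3) = -1; sign now -1; continue with (1/3)
reached (1/3) = 1, so the symbol is -1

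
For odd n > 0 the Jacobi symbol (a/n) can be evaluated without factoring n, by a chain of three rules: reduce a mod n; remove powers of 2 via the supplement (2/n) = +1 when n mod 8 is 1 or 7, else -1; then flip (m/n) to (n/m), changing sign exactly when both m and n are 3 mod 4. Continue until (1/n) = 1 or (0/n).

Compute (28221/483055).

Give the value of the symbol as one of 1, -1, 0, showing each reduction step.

-1

flip (28221/483055) -> (483055/28221): both odd, 28221 mod 4 = 1, 483055 mod 4 = 3, so the flip contributes +1; sign now +1
(483055/28221): 483055 mod 28221 = 3298, so (483055/28221) = (3298/28221)
factor out 2^1: 3298 = 2^1·1649; with 28221 mod 8 = 5, (2/28221) = -1; sign now -1; continue with (1649/28221)
flip (1649/28221) -> (28221/1649): both odd, 1649 mod 4 = 1, 28221 mod 4 = 1, so the flip contributes +1; sign now -1
(28221/1649): 28221 mod 1649 = 188, so (28221/1649) = (188/1649)
factor out 2^2: 188 = 2^2·47; with 1649 mod 8 = 1, (2/1649) = +1; sign now -1; continue with (47/1649)
flip (47/1649) -> (1649/47): both odd, 47 mod 4 = 3, 1649 mod 4 = 1, so the flip contributes +1; sign now -1
(1649/47): 1649 mod 47 = 4, so (1649/47) = (4/47)
factor out 2^2: 4 = 2^2·1; with 47 mod 8 = 7, (2/47) = +1; sign now -1; continue with (1/47)
reached (1/47) = 1, so the symbol is -1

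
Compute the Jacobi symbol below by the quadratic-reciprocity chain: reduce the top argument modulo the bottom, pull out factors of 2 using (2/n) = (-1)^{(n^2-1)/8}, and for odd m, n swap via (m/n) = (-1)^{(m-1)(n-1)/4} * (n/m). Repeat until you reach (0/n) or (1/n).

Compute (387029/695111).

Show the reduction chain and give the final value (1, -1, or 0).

flip (387029/695111) -> (695111/387029): both odd, 387029 mod 4 = 1, 695111 mod 4 = 3, so the flip contributes +1; sign now +1
(695111/387029): 695111 mod 387029 = 308082, so (695111/387029) = (308082/387029)
factor out 2^1: 308082 = 2^1·154041; with 387029 mod 8 = 5, (2/387029) = -1; sign now -1; continue with (154041/387029)
flip (154041/387029) -> (387029/154041): both odd, 154041 mod 4 = 1, 387029 mod 4 = 1, so the flip contributes +1; sign now -1
(387029/154041): 387029 mod 154041 = 78947, so (387029/154041) = (78947/154041)
flip (78947/154041) -> (154041/78947): both odd, 78947 mod 4 = 3, 154041 mod 4 = 1, so the flip contributes +1; sign now -1
(154041/78947): 154041 mod 78947 = 75094, so (154041/78947) = (75094/78947)
factor out 2^1: 75094 = 2^1·37547; with 78947 mod 8 = 3, (2/78947) = -1; sign now +1; continue with (37547/78947)
flip (37547/78947) -> (78947/37547): both odd, 37547 mod 4 = 3, 78947 mod 4 = 3, so the flip contributes -1; sign now -1
(78947/37547): 78947 mod 37547 = 3853, so (78947/37547) = (3853/37547)
flip (3853/37547) -> (37547/3853): both odd, 3853 mod 4 = 1, 37547 mod 4 = 3, so the flip contributes +1; sign now -1
(37547/3853): 37547 mod 3853 = 2870, so (37547/3853) = (2870/3853)
factor out 2^1: 2870 = 2^1·1435; with 3853 mod 8 = 5, (2/3853) = -1; sign now +1; continue with (1435/3853)
flip (1435/3853) -> (3853/1435): both odd, 1435 mod 4 = 3, 3853 mod 4 = 1, so the flip contributes +1; sign now +1
(3853/1435): 3853 mod 1435 = 983, so (3853/1435) = (983/1435)
flip (983/1435) -> (1435/983): both odd, 983 mod 4 = 3, 1435 mod 4 = 3, so the flip contributes -1; sign now -1
(1435/983): 1435 mod 983 = 452, so (1435/983) = (452/983)
factor out 2^2: 452 = 2^2·113; with 983 mod 8 = 7, (2/983) = +1; sign now -1; continue with (113/983)
flip (113/983) -> (983/113): both odd, 113 mod 4 = 1, 983 mod 4 = 3, so the flip contributes +1; sign now -1
(983/113): 983 mod 113 = 79, so (983/113) = (79/113)
flip (79/113) -> (113/79): both odd, 79 mod 4 = 3, 113 mod 4 = 1, so the flip contributes +1; sign now -1
(113/79): 113 mod 79 = 34, so (113/79) = (34/79)
factor out 2^1: 34 = 2^1·17; with 79 mod 8 = 7, (2/79) = +1; sign now -1; continue with (17/79)
flip (17/79) -> (79/17): both odd, 17 mod 4 = 1, 79 mod 4 = 3, so the flip contributes +1; sign now -1
(79/17): 79 mod 17 = 11, so (79/17) = (11/17)
flip (11/17) -> (17/11): both odd, 11 mod 4 = 3, 17 mod 4 = 1, so the flip contributes +1; sign now -1
(17/11): 17 mod 11 = 6, so (17/11) = (6/11)
factor out 2^1: 6 = 2^1·3; with 11 mod 8 = 3, (2/11) = -1; sign now +1; continue with (3/11)
flip (3/11) -> (11/3): both odd, 3 mod 4 = 3, 11 mod 4 = 3, so the flip contributes -1; sign now -1
(11/3): 11 mod 3 = 2, so (11/3) = (2/3)
factor out 2^1: 2 = 2^1·1; with 3 mod 8 = 3, (2/3) = -1; sign now +1; continue with (1/3)
reached (1/3) = 1, so the symbol is +1

1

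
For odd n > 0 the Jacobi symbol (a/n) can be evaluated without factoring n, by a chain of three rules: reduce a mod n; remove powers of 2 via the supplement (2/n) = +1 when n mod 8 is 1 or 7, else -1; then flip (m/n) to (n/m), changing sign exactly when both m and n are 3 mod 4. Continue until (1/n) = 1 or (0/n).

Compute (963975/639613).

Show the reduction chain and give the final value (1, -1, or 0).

(963975/639613) = (324362/639613)   [reduce mod 639613]
324362 = 2^1·162181; (2/639613) = -1 since 639613 mod 8 = 5, so (324362/639613) = (-1)^1·(162181/639613); sign now -1
reciprocity: (162181/639613) = +1·(639613/162181) since 162181 mod 4 = 1, 639613 mod 4 = 1; sign now -1
(639613/162181) = (153070/162181)   [reduce mod 162181]
153070 = 2^1·76535; (2/162181) = -1 since 162181 mod 8 = 5, so (153070/162181) = (-1)^1·(76535/162181); sign now +1
reciprocity: (76535/162181) = +1·(162181/76535) since 76535 mod 4 = 3, 162181 mod 4 = 1; sign now +1
(162181/76535) = (9111/76535)   [reduce mod 76535]
reciprocity: (9111/76535) = -1·(76535/9111) since 9111 mod 4 = 3, 76535 mod 4 = 3; sign now -1
(76535/9111) = (3647/9111)   [reduce mod 9111]
reciprocity: (3647/9111) = -1·(9111/3647) since 3647 mod 4 = 3, 9111 mod 4 = 3; sign now +1
(9111/3647) = (1817/3647)   [reduce mod 3647]
reciprocity: (1817/3647) = +1·(3647/1817) since 1817 mod 4 = 1, 3647 mod 4 = 3; sign now +1
(3647/1817) = (13/1817)   [reduce mod 1817]
reciprocity: (13/1817) = +1·(1817/13) since 13 mod 4 = 1, 1817 mod 4 = 1; sign now +1
(1817/13) = (10/13)   [reduce mod 13]
10 = 2^1·5; (2/13) = -1 since 13 mod 8 = 5, so (10/13) = (-1)^1·(5/13); sign now -1
reciprocity: (5/13) = +1·(13/5) since 5 mod 4 = 1, 13 mod 4 = 1; sign now -1
(13/5) = (3/5)   [reduce mod 5]
reciprocity: (3/5) = +1·(5/3) since 3 mod 4 = 3, 5 mod 4 = 1; sign now -1
(5/3) = (2/3)   [reduce mod 3]
2 = 2^1·1; (2/3) = -1 since 3 mod 8 = 3, so (2/3) = (-1)^1·(1/3); sign now +1
(1/3) = 1; final value = sign = +1

1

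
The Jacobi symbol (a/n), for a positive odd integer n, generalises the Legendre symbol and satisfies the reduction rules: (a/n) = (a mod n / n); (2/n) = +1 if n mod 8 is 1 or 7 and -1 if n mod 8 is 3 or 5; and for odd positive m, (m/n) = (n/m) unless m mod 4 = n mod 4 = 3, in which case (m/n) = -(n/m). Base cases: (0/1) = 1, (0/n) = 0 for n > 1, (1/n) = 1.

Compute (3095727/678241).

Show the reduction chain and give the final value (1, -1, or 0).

(3095727/678241) = (382763/678241)   [reduce mod 678241]
reciprocity: (382763/678241) = +1·(678241/382763) since 382763 mod 4 = 3, 678241 mod 4 = 1; sign now +1
(678241/382763) = (295478/382763)   [reduce mod 382763]
295478 = 2^1·147739; (2/382763) = -1 since 382763 mod 8 = 3, so (295478/382763) = (-1)^1·(147739/382763); sign now -1
reciprocity: (147739/382763) = -1·(382763/147739) since 147739 mod 4 = 3, 382763 mod 4 = 3; sign now +1
(382763/147739) = (87285/147739)   [reduce mod 147739]
reciprocity: (87285/147739) = +1·(147739/87285) since 87285 mod 4 = 1, 147739 mod 4 = 3; sign now +1
(147739/87285) = (60454/87285)   [reduce mod 87285]
60454 = 2^1·30227; (2/87285) = -1 since 87285 mod 8 = 5, so (60454/87285) = (-1)^1·(30227/87285); sign now -1
reciprocity: (30227/87285) = +1·(87285/30227) since 30227 mod 4 = 3, 87285 mod 4 = 1; sign now -1
(87285/30227) = (26831/30227)   [reduce mod 30227]
reciprocity: (26831/30227) = -1·(30227/26831) since 26831 mod 4 = 3, 30227 mod 4 = 3; sign now +1
(30227/26831) = (3396/26831)   [reduce mod 26831]
3396 = 2^2·849; (2/26831) = +1 since 26831 mod 8 = 7, so (3396/26831) = (+1)^2·(849/26831); sign now +1
reciprocity: (849/26831) = +1·(26831/849) since 849 mod 4 = 1, 26831 mod 4 = 3; sign now +1
(26831/849) = (512/849)   [reduce mod 849]
512 = 2^9·1; (2/849) = +1 since 849 mod 8 = 1, so (512/849) = (+1)^9·(1/849); sign now +1
(1/849) = 1; final value = sign = +1

1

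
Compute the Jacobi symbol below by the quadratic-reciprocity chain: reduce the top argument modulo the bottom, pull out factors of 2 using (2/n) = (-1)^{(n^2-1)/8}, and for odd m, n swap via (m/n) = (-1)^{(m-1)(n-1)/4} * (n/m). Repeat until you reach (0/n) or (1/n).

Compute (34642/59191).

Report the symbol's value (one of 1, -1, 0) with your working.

factor out 2^1: 34642 = 2^1·17321; with 59191 mod 8 = 7, (2/59191) = +1; sign now +1; continue with (17321/59191)
flip (17321/59191) -> (59191/17321): both odd, 17321 mod 4 = 1, 59191 mod 4 = 3, so the flip contributes +1; sign now +1
(59191/17321): 59191 mod 17321 = 7228, so (59191/17321) = (7228/17321)
factor out 2^2: 7228 = 2^2·1807; with 17321 mod 8 = 1, (2/17321) = +1; sign now +1; continue with (1807/17321)
flip (1807/17321) -> (17321/1807): both odd, 1807 mod 4 = 3, 17321 mod 4 = 1, so the flip contributes +1; sign now +1
(17321/1807): 17321 mod 1807 = 1058, so (17321/1807) = (1058/1807)
factor out 2^1: 1058 = 2^1·529; with 1807 mod 8 = 7, (2/1807) = +1; sign now +1; continue with (529/1807)
flip (529/1807) -> (1807/529): both odd, 529 mod 4 = 1, 1807 mod 4 = 3, so the flip contributes +1; sign now +1
(1807/529): 1807 mod 529 = 220, so (1807/529) = (220/529)
factor out 2^2: 220 = 2^2·55; with 529 mod 8 = 1, (2/529) = +1; sign now +1; continue with (55/529)
flip (55/529) -> (529/55): both odd, 55 mod 4 = 3, 529 mod 4 = 1, so the flip contributes +1; sign now +1
(529/55): 529 mod 55 = 34, so (529/55) = (34/55)
factor out 2^1: 34 = 2^1·17; with 55 mod 8 = 7, (2/55) = +1; sign now +1; continue with (17/55)
flip (17/55) -> (55/17): both odd, 17 mod 4 = 1, 55 mod 4 = 3, so the flip contributes +1; sign now +1
(55/17): 55 mod 17 = 4, so (55/17) = (4/17)
factor out 2^2: 4 = 2^2·1; with 17 mod 8 = 1, (2/17) = +1; sign now +1; continue with (1/17)
reached (1/17) = 1, so the symbol is +1

1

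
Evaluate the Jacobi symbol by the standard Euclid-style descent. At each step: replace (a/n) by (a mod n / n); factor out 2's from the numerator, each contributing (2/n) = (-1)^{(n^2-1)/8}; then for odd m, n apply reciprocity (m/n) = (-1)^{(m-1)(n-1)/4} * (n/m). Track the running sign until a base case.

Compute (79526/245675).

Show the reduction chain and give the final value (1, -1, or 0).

1

79526 = 2^1·39763; (2/245675) = -1 since 245675 mod 8 = 3, so (79526/245675) = (-1)^1·(39763/245675); sign now -1
reciprocity: (39763/245675) = -1·(245675/39763) since 39763 mod 4 = 3, 245675 mod 4 = 3; sign now +1
(245675/39763) = (7097/39763)   [reduce mod 39763]
reciprocity: (7097/39763) = +1·(39763/7097) since 7097 mod 4 = 1, 39763 mod 4 = 3; sign now +1
(39763/7097) = (4278/7097)   [reduce mod 7097]
4278 = 2^1·2139; (2/7097) = +1 since 7097 mod 8 = 1, so (4278/7097) = (+1)^1·(2139/7097); sign now +1
reciprocity: (2139/7097) = +1·(7097/2139) since 2139 mod 4 = 3, 7097 mod 4 = 1; sign now +1
(7097/2139) = (680/2139)   [reduce mod 2139]
680 = 2^3·85; (2/2139) = -1 since 2139 mod 8 = 3, so (680/2139) = (-1)^3·(85/2139); sign now -1
reciprocity: (85/2139) = +1·(2139/85) since 85 mod 4 = 1, 2139 mod 4 = 3; sign now -1
(2139/85) = (14/85)   [reduce mod 85]
14 = 2^1·7; (2/85) = -1 since 85 mod 8 = 5, so (14/85) = (-1)^1·(7/85); sign now +1
reciprocity: (7/85) = +1·(85/7) since 7 mod 4 = 3, 85 mod 4 = 1; sign now +1
(85/7) = (1/7)   [reduce mod 7]
(1/7) = 1; final value = sign = +1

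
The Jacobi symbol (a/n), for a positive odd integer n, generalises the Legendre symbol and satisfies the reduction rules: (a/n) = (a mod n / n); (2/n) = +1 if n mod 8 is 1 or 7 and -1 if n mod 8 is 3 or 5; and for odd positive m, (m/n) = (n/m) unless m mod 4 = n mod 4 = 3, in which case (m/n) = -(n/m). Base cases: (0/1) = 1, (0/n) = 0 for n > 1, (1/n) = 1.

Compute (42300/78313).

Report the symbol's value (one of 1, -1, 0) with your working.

-1

42300 = 2^2·10575; (2/78313) = +1 since 78313 mod 8 = 1, so (42300/78313) = (+1)^2·(10575/78313); sign now +1
reciprocity: (10575/78313) = +1·(78313/10575) since 10575 mod 4 = 3, 78313 mod 4 = 1; sign now +1
(78313/10575) = (4288/10575)   [reduce mod 10575]
4288 = 2^6·67; (2/10575) = +1 since 10575 mod 8 = 7, so (4288/10575) = (+1)^6·(67/10575); sign now +1
reciprocity: (67/10575) = -1·(10575/67) since 67 mod 4 = 3, 10575 mod 4 = 3; sign now -1
(10575/67) = (56/67)   [reduce mod 67]
56 = 2^3·7; (2/67) = -1 since 67 mod 8 = 3, so (56/67) = (-1)^3·(7/67); sign now +1
reciprocity: (7/67) = -1·(67/7) since 7 mod 4 = 3, 67 mod 4 = 3; sign now -1
(67/7) = (4/7)   [reduce mod 7]
4 = 2^2·1; (2/7) = +1 since 7 mod 8 = 7, so (4/7) = (+1)^2·(1/7); sign now -1
(1/7) = 1; final value = sign = -1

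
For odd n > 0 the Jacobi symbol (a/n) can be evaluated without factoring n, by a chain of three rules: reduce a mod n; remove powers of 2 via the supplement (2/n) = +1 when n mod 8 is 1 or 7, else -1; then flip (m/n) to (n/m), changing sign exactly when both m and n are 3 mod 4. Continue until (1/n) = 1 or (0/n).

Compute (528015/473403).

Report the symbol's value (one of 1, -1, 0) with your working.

0

(528015/473403) = (54612/473403)   [reduce mod 473403]
54612 = 2^2·13653; (2/473403) = -1 since 473403 mod 8 = 3, so (54612/473403) = (-1)^2·(13653/473403); sign now +1
reciprocity: (13653/473403) = +1·(473403/13653) since 13653 mod 4 = 1, 473403 mod 4 = 3; sign now +1
(473403/13653) = (9201/13653)   [reduce mod 13653]
reciprocity: (9201/13653) = +1·(13653/9201) since 9201 mod 4 = 1, 13653 mod 4 = 1; sign now +1
(13653/9201) = (4452/9201)   [reduce mod 9201]
4452 = 2^2·1113; (2/9201) = +1 since 9201 mod 8 = 1, so (4452/9201) = (+1)^2·(1113/9201); sign now +1
reciprocity: (1113/9201) = +1·(9201/1113) since 1113 mod 4 = 1, 9201 mod 4 = 1; sign now +1
(9201/1113) = (297/1113)   [reduce mod 1113]
reciprocity: (297/1113) = +1·(1113/297) since 297 mod 4 = 1, 1113 mod 4 = 1; sign now +1
(1113/297) = (222/297)   [reduce mod 297]
222 = 2^1·111; (2/297) = +1 since 297 mod 8 = 1, so (222/297) = (+1)^1·(111/297); sign now +1
reciprocity: (111/297) = +1·(297/111) since 111 mod 4 = 3, 297 mod 4 = 1; sign now +1
(297/111) = (75/111)   [reduce mod 111]
reciprocity: (75/111) = -1·(111/75) since 75 mod 4 = 3, 111 mod 4 = 3; sign now -1
(111/75) = (36/75)   [reduce mod 75]
36 = 2^2·9; (2/75) = -1 since 75 mod 8 = 3, so (36/75) = (-1)^2·(9/75); sign now -1
reciprocity: (9/75) = +1·(75/9) since 9 mod 4 = 1, 75 mod 4 = 3; sign now -1
(75/9) = (3/9)   [reduce mod 9]
reciprocity: (3/9) = +1·(9/3) since 3 mod 4 = 3, 9 mod 4 = 1; sign now -1
(9/3) = (0/3)   [reduce mod 3]
(0/3) = 0   [gcd(a, n) > 1]; final value = 0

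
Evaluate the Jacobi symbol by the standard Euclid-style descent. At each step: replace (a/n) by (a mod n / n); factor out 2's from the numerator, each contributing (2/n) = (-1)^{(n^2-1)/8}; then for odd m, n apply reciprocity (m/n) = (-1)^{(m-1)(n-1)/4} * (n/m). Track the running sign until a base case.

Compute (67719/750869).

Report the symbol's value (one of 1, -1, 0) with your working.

flip (67719/750869) -> (750869/67719): both odd, 67719 mod 4 = 3, 750869 mod 4 = 1, so the flip contributes +1; sign now +1
(750869/67719): 750869 mod 67719 = 5960, so (750869/67719) = (5960/67719)
factor out 2^3: 5960 = 2^3·745; with 67719 mod 8 = 7, (2/67719) = +1; sign now +1; continue with (745/67719)
flip (745/67719) -> (67719/745): both odd, 745 mod 4 = 1, 67719 mod 4 = 3, so the flip contributes +1; sign now +1
(67719/745): 67719 mod 745 = 669, so (67719/745) = (669/745)
flip (669/745) -> (745/669): both odd, 669 mod 4 = 1, 745 mod 4 = 1, so the flip contributes +1; sign now +1
(745/669): 745 mod 669 = 76, so (745/669) = (76/669)
factor out 2^2: 76 = 2^2·19; with 669 mod 8 = 5, (2/669) = -1; sign now +1; continue with (19/669)
flip (19/669) -> (669/19): both odd, 19 mod 4 = 3, 669 mod 4 = 1, so the flip contributes +1; sign now +1
(669/19): 669 mod 19 = 4, so (669/19) = (4/19)
factor out 2^2: 4 = 2^2·1; with 19 mod 8 = 3, (2/19) = -1; sign now +1; continue with (1/19)
reached (1/19) = 1, so the symbol is +1

1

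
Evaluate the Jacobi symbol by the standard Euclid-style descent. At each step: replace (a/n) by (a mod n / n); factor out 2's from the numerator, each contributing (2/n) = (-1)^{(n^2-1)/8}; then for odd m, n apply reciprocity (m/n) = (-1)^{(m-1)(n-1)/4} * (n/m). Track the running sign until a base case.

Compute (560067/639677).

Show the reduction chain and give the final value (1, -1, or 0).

flip (560067/639677) -> (639677/560067): both odd, 560067 mod 4 = 3, 639677 mod 4 = 1, so the flip contributes +1; sign now +1
(639677/560067): 639677 mod 560067 = 79610, so (639677/560067) = (79610/560067)
factor out 2^1: 79610 = 2^1·39805; with 560067 mod 8 = 3, (2/560067) = -1; sign now -1; continue with (39805/560067)
flip (39805/560067) -> (560067/39805): both odd, 39805 mod 4 = 1, 560067 mod 4 = 3, so the flip contributes +1; sign now -1
(560067/39805): 560067 mod 39805 = 2797, so (560067/39805) = (2797/39805)
flip (2797/39805) -> (39805/2797): both odd, 2797 mod 4 = 1, 39805 mod 4 = 1, so the flip contributes +1; sign now -1
(39805/2797): 39805 mod 2797 = 647, so (39805/2797) = (647/2797)
flip (647/2797) -> (2797/647): both odd, 647 mod 4 = 3, 2797 mod 4 = 1, so the flip contributes +1; sign now -1
(2797/647): 2797 mod 647 = 209, so (2797/647) = (209/647)
flip (209/647) -> (647/209): both odd, 209 mod 4 = 1, 647 mod 4 = 3, so the flip contributes +1; sign now -1
(647/209): 647 mod 209 = 20, so (647/209) = (20/209)
factor out 2^2: 20 = 2^2·5; with 209 mod 8 = 1, (2/209) = +1; sign now -1; continue with (5/209)
flip (5/209) -> (209/5): both odd, 5 mod 4 = 1, 209 mod 4 = 1, so the flip contributes +1; sign now -1
(209/5): 209 mod 5 = 4, so (209/5) = (4/5)
factor out 2^2: 4 = 2^2·1; with 5 mod 8 = 5, (2/5) = -1; sign now -1; continue with (1/5)
reached (1/5) = 1, so the symbol is -1

-1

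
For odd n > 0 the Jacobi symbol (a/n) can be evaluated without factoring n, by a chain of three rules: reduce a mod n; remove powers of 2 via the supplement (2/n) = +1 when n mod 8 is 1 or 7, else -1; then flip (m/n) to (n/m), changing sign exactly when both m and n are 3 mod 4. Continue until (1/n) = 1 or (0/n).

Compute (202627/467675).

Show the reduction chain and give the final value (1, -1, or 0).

1

reciprocity: (202627/467675) = -1·(467675/202627) since 202627 mod 4 = 3, 467675 mod 4 = 3; sign now -1
(467675/202627) = (62421/202627)   [reduce mod 202627]
reciprocity: (62421/202627) = +1·(202627/62421) since 62421 mod 4 = 1, 202627 mod 4 = 3; sign now -1
(202627/62421) = (15364/62421)   [reduce mod 62421]
15364 = 2^2·3841; (2/62421) = -1 since 62421 mod 8 = 5, so (15364/62421) = (-1)^2·(3841/62421); sign now -1
reciprocity: (3841/62421) = +1·(62421/3841) since 3841 mod 4 = 1, 62421 mod 4 = 1; sign now -1
(62421/3841) = (965/3841)   [reduce mod 3841]
reciprocity: (965/3841) = +1·(3841/965) since 965 mod 4 = 1, 3841 mod 4 = 1; sign now -1
(3841/965) = (946/965)   [reduce mod 965]
946 = 2^1·473; (2/965) = -1 since 965 mod 8 = 5, so (946/965) = (-1)^1·(473/965); sign now +1
reciprocity: (473/965) = +1·(965/473) since 473 mod 4 = 1, 965 mod 4 = 1; sign now +1
(965/473) = (19/473)   [reduce mod 473]
reciprocity: (19/473) = +1·(473/19) since 19 mod 4 = 3, 473 mod 4 = 1; sign now +1
(473/19) = (17/19)   [reduce mod 19]
reciprocity: (17/19) = +1·(19/17) since 17 mod 4 = 1, 19 mod 4 = 3; sign now +1
(19/17) = (2/17)   [reduce mod 17]
2 = 2^1·1; (2/17) = +1 since 17 mod 8 = 1, so (2/17) = (+1)^1·(1/17); sign now +1
(1/17) = 1; final value = sign = +1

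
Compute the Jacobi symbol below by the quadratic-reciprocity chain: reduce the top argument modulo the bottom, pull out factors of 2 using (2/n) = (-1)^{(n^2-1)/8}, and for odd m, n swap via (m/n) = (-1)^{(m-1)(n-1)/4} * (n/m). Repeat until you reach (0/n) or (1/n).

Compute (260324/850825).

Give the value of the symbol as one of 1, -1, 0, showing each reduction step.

260324 = 2^2·65081; (2/850825) = +1 since 850825 mod 8 = 1, so (260324/850825) = (+1)^2·(65081/850825); sign now +1
reciprocity: (65081/850825) = +1·(850825/65081) since 65081 mod 4 = 1, 850825 mod 4 = 1; sign now +1
(850825/65081) = (4772/65081)   [reduce mod 65081]
4772 = 2^2·1193; (2/65081) = +1 since 65081 mod 8 = 1, so (4772/65081) = (+1)^2·(1193/65081); sign now +1
reciprocity: (1193/65081) = +1·(65081/1193) since 1193 mod 4 = 1, 65081 mod 4 = 1; sign now +1
(65081/1193) = (659/1193)   [reduce mod 1193]
reciprocity: (659/1193) = +1·(1193/659) since 659 mod 4 = 3, 1193 mod 4 = 1; sign now +1
(1193/659) = (534/659)   [reduce mod 659]
534 = 2^1·267; (2/659) = -1 since 659 mod 8 = 3, so (534/659) = (-1)^1·(267/659); sign now -1
reciprocity: (267/659) = -1·(659/267) since 267 mod 4 = 3, 659 mod 4 = 3; sign now +1
(659/267) = (125/267)   [reduce mod 267]
reciprocity: (125/267) = +1·(267/125) since 125 mod 4 = 1, 267 mod 4 = 3; sign now +1
(267/125) = (17/125)   [reduce mod 125]
reciprocity: (17/125) = +1·(125/17) since 17 mod 4 = 1, 125 mod 4 = 1; sign now +1
(125/17) = (6/17)   [reduce mod 17]
6 = 2^1·3; (2/17) = +1 since 17 mod 8 = 1, so (6/17) = (+1)^1·(3/17); sign now +1
reciprocity: (3/17) = +1·(17/3) since 3 mod 4 = 3, 17 mod 4 = 1; sign now +1
(17/3) = (2/3)   [reduce mod 3]
2 = 2^1·1; (2/3) = -1 since 3 mod 8 = 3, so (2/3) = (-1)^1·(1/3); sign now -1
(1/3) = 1; final value = sign = -1

-1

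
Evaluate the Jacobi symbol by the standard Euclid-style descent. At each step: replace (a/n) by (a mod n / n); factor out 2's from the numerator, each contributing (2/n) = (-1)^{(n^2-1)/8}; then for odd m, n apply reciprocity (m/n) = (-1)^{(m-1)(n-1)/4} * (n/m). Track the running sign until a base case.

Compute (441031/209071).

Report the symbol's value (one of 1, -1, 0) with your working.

(441031/209071): 441031 mod 209071 = 22889, so (441031/209071) = (22889/209071)
flip (22889/209071) -> (209071/22889): both odd, 22889 mod 4 = 1, 209071 mod 4 = 3, so the flip contributes +1; sign now +1
(209071/22889): 209071 mod 22889 = 3070, so (209071/22889) = (3070/22889)
factor out 2^1: 3070 = 2^1·1535; with 22889 mod 8 = 1, (2/22889) = +1; sign now +1; continue with (1535/22889)
flip (1535/22889) -> (22889/1535): both odd, 1535 mod 4 = 3, 22889 mod 4 = 1, so the flip contributes +1; sign now +1
(22889/1535): 22889 mod 1535 = 1399, so (22889/1535) = (1399/1535)
flip (1399/1535) -> (1535/1399): both odd, 1399 mod 4 = 3, 1535 mod 4 = 3, so the flip contributes -1; sign now -1
(1535/1399): 1535 mod 1399 = 136, so (1535/1399) = (136/1399)
factor out 2^3: 136 = 2^3·17; with 1399 mod 8 = 7, (2/1399) = +1; sign now -1; continue with (17/1399)
flip (17/1399) -> (1399/17): both odd, 17 mod 4 = 1, 1399 mod 4 = 3, so the flip contributes +1; sign now -1
(1399/17): 1399 mod 17 = 5, so (1399/17) = (5/17)
flip (5/17) -> (17/5): both odd, 5 mod 4 = 1, 17 mod 4 = 1, so the flip contributes +1; sign now -1
(17/5): 17 mod 5 = 2, so (17/5) = (2/5)
factor out 2^1: 2 = 2^1·1; with 5 mod 8 = 5, (2/5) = -1; sign now +1; continue with (1/5)
reached (1/5) = 1, so the symbol is +1

1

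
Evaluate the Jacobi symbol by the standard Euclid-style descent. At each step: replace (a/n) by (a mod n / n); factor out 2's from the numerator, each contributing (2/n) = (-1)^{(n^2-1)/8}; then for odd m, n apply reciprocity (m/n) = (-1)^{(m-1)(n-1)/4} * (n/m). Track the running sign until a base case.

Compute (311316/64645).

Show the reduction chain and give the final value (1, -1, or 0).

-1

(311316/64645): 311316 mod 64645 = 52736, so (311316/64645) = (52736/64645)
factor out 2^9: 52736 = 2^9·103; with 64645 mod 8 = 5, (2/64645) = -1; sign now -1; continue with (103/64645)
flip (103/64645) -> (64645/103): both odd, 103 mod 4 = 3, 64645 mod 4 = 1, so the flip contributes +1; sign now -1
(64645/103): 64645 mod 103 = 64, so (64645/103) = (64/103)
factor out 2^6: 64 = 2^6·1; with 103 mod 8 = 7, (2/103) = +1; sign now -1; continue with (1/103)
reached (1/103) = 1, so the symbol is -1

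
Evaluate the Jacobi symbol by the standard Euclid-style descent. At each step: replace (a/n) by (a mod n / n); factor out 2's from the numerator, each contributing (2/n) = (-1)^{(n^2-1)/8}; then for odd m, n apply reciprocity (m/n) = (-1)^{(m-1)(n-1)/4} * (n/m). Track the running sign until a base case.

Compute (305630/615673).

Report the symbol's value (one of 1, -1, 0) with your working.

305630 = 2^1·152815; (2/615673) = +1 since 615673 mod 8 = 1, so (305630/615673) = (+1)^1·(152815/615673); sign now +1
reciprocity: (152815/615673) = +1·(615673/152815) since 152815 mod 4 = 3, 615673 mod 4 = 1; sign now +1
(615673/152815) = (4413/152815)   [reduce mod 152815]
reciprocity: (4413/152815) = +1·(152815/4413) since 4413 mod 4 = 1, 152815 mod 4 = 3; sign now +1
(152815/4413) = (2773/4413)   [reduce mod 4413]
reciprocity: (2773/4413) = +1·(4413/2773) since 2773 mod 4 = 1, 4413 mod 4 = 1; sign now +1
(4413/2773) = (1640/2773)   [reduce mod 2773]
1640 = 2^3·205; (2/2773) = -1 since 2773 mod 8 = 5, so (1640/2773) = (-1)^3·(205/2773); sign now -1
reciprocity: (205/2773) = +1·(2773/205) since 205 mod 4 = 1, 2773 mod 4 = 1; sign now -1
(2773/205) = (108/205)   [reduce mod 205]
108 = 2^2·27; (2/205) = -1 since 205 mod 8 = 5, so (108/205) = (-1)^2·(27/205); sign now -1
reciprocity: (27/205) = +1·(205/27) since 27 mod 4 = 3, 205 mod 4 = 1; sign now -1
(205/27) = (16/27)   [reduce mod 27]
16 = 2^4·1; (2/27) = -1 since 27 mod 8 = 3, so (16/27) = (-1)^4·(1/27); sign now -1
(1/27) = 1; final value = sign = -1

-1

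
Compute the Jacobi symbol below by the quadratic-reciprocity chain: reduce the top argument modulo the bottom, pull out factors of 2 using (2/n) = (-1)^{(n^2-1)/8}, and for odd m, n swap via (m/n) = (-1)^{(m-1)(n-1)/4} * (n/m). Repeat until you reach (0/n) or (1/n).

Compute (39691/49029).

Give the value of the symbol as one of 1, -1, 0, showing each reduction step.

flip (39691/49029) -> (49029/39691): both odd, 39691 mod 4 = 3, 49029 mod 4 = 1, so the flip contributes +1; sign now +1
(49029/39691): 49029 mod 39691 = 9338, so (49029/39691) = (9338/39691)
factor out 2^1: 9338 = 2^1·4669; with 39691 mod 8 = 3, (2/39691) = -1; sign now -1; continue with (4669/39691)
flip (4669/39691) -> (39691/4669): both odd, 4669 mod 4 = 1, 39691 mod 4 = 3, so the flip contributes +1; sign now -1
(39691/4669): 39691 mod 4669 = 2339, so (39691/4669) = (2339/4669)
flip (2339/4669) -> (4669/2339): both odd, 2339 mod 4 = 3, 4669 mod 4 = 1, so the flip contributes +1; sign now -1
(4669/2339): 4669 mod 2339 = 2330, so (4669/2339) = (2330/2339)
factor out 2^1: 2330 = 2^1·1165; with 2339 mod 8 = 3, (2/2339) = -1; sign now +1; continue with (1165/2339)
flip (1165/2339) -> (2339/1165): both odd, 1165 mod 4 = 1, 2339 mod 4 = 3, so the flip contributes +1; sign now +1
(2339/1165): 2339 mod 1165 = 9, so (2339/1165) = (9/1165)
flip (9/1165) -> (1165/9): both odd, 9 mod 4 = 1, 1165 mod 4 = 1, so the flip contributes +1; sign now +1
(1165/9): 1165 mod 9 = 4, so (1165/9) = (4/9)
factor out 2^2: 4 = 2^2·1; with 9 mod 8 = 1, (2/9) = +1; sign now +1; continue with (1/9)
reached (1/9) = 1, so the symbol is +1

1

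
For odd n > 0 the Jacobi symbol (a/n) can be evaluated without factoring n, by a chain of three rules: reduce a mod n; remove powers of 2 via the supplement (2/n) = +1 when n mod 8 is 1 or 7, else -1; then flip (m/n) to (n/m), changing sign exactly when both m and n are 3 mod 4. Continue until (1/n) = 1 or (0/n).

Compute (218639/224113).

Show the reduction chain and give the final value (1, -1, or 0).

1

reciprocity: (218639/224113) = +1·(224113/218639) since 218639 mod 4 = 3, 224113 mod 4 = 1; sign now +1
(224113/218639) = (5474/218639)   [reduce mod 218639]
5474 = 2^1·2737; (2/218639) = +1 since 218639 mod 8 = 7, so (5474/218639) = (+1)^1·(2737/218639); sign now +1
reciprocity: (2737/218639) = +1·(218639/2737) since 2737 mod 4 = 1, 218639 mod 4 = 3; sign now +1
(218639/2737) = (2416/2737)   [reduce mod 2737]
2416 = 2^4·151; (2/2737) = +1 since 2737 mod 8 = 1, so (2416/2737) = (+1)^4·(151/2737); sign now +1
reciprocity: (151/2737) = +1·(2737/151) since 151 mod 4 = 3, 2737 mod 4 = 1; sign now +1
(2737/151) = (19/151)   [reduce mod 151]
reciprocity: (19/151) = -1·(151/19) since 19 mod 4 = 3, 151 mod 4 = 3; sign now -1
(151/19) = (18/19)   [reduce mod 19]
18 = 2^1·9; (2/19) = -1 since 19 mod 8 = 3, so (18/19) = (-1)^1·(9/19); sign now +1
reciprocity: (9/19) = +1·(19/9) since 9 mod 4 = 1, 19 mod 4 = 3; sign now +1
(19/9) = (1/9)   [reduce mod 9]
(1/9) = 1; final value = sign = +1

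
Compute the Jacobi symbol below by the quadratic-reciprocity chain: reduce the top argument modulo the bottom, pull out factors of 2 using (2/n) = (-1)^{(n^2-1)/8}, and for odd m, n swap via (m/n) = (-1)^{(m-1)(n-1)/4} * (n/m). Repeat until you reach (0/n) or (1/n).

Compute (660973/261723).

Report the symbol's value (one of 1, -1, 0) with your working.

1

(660973/261723): 660973 mod 261723 = 137527, so (660973/261723) = (137527/261723)
flip (137527/261723) -> (261723/137527): both odd, 137527 mod 4 = 3, 261723 mod 4 = 3, so the flip contributes -1; sign now -1
(261723/137527): 261723 mod 137527 = 124196, so (261723/137527) = (124196/137527)
factor out 2^2: 124196 = 2^2·31049; with 137527 mod 8 = 7, (2/137527) = +1; sign now -1; continue with (31049/137527)
flip (31049/137527) -> (137527/31049): both odd, 31049 mod 4 = 1, 137527 mod 4 = 3, so the flip contributes +1; sign now -1
(137527/31049): 137527 mod 31049 = 13331, so (137527/31049) = (13331/31049)
flip (13331/31049) -> (31049/13331): both odd, 13331 mod 4 = 3, 31049 mod 4 = 1, so the flip contributes +1; sign now -1
(31049/13331): 31049 mod 13331 = 4387, so (31049/13331) = (4387/13331)
flip (4387/13331) -> (13331/4387): both odd, 4387 mod 4 = 3, 13331 mod 4 = 3, so the flip contributes -1; sign now +1
(13331/4387): 13331 mod 4387 = 170, so (13331/4387) = (170/4387)
factor out 2^1: 170 = 2^1·85; with 4387 mod 8 = 3, (2/4387) = -1; sign now -1; continue with (85/4387)
flip (85/4387) -> (4387/85): both odd, 85 mod 4 = 1, 4387 mod 4 = 3, so the flip contributes +1; sign now -1
(4387/85): 4387 mod 85 = 52, so (4387/85) = (52/85)
factor out 2^2: 52 = 2^2·13; with 85 mod 8 = 5, (2/85) = -1; sign now -1; continue with (13/85)
flip (13/85) -> (85/13): both odd, 13 mod 4 = 1, 85 mod 4 = 1, so the flip contributes +1; sign now -1
(85/13): 85 mod 13 = 7, so (85/13) = (7/13)
flip (7/13) -> (13/7): both odd, 7 mod 4 = 3, 13 mod 4 = 1, so the flip contributes +1; sign now -1
(13/7): 13 mod 7 = 6, so (13/7) = (6/7)
factor out 2^1: 6 = 2^1·3; with 7 mod 8 = 7, (2/7) = +1; sign now -1; continue with (3/7)
flip (3/7) -> (7/3): both odd, 3 mod 4 = 3, 7 mod 4 = 3, so the flip contributes -1; sign now +1
(7/3): 7 mod 3 = 1, so (7/3) = (1/3)
reached (1/3) = 1, so the symbol is +1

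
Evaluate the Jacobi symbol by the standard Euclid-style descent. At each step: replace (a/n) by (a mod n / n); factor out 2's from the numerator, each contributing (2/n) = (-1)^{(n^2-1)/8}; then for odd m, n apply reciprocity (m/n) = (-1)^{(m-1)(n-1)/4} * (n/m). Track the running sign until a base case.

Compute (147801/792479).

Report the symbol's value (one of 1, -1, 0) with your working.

1

reciprocity: (147801/792479) = +1·(792479/147801) since 147801 mod 4 = 1, 792479 mod 4 = 3; sign now +1
(792479/147801) = (53474/147801)   [reduce mod 147801]
53474 = 2^1·26737; (2/147801) = +1 since 147801 mod 8 = 1, so (53474/147801) = (+1)^1·(26737/147801); sign now +1
reciprocity: (26737/147801) = +1·(147801/26737) since 26737 mod 4 = 1, 147801 mod 4 = 1; sign now +1
(147801/26737) = (14116/26737)   [reduce mod 26737]
14116 = 2^2·3529; (2/26737) = +1 since 26737 mod 8 = 1, so (14116/26737) = (+1)^2·(3529/26737); sign now +1
reciprocity: (3529/26737) = +1·(26737/3529) since 3529 mod 4 = 1, 26737 mod 4 = 1; sign now +1
(26737/3529) = (2034/3529)   [reduce mod 3529]
2034 = 2^1·1017; (2/3529) = +1 since 3529 mod 8 = 1, so (2034/3529) = (+1)^1·(1017/3529); sign now +1
reciprocity: (1017/3529) = +1·(3529/1017) since 1017 mod 4 = 1, 3529 mod 4 = 1; sign now +1
(3529/1017) = (478/1017)   [reduce mod 1017]
478 = 2^1·239; (2/1017) = +1 since 1017 mod 8 = 1, so (478/1017) = (+1)^1·(239/1017); sign now +1
reciprocity: (239/1017) = +1·(1017/239) since 239 mod 4 = 3, 1017 mod 4 = 1; sign now +1
(1017/239) = (61/239)   [reduce mod 239]
reciprocity: (61/239) = +1·(239/61) since 61 mod 4 = 1, 239 mod 4 = 3; sign now +1
(239/61) = (56/61)   [reduce mod 61]
56 = 2^3·7; (2/61) = -1 since 61 mod 8 = 5, so (56/61) = (-1)^3·(7/61); sign now -1
reciprocity: (7/61) = +1·(61/7) since 7 mod 4 = 3, 61 mod 4 = 1; sign now -1
(61/7) = (5/7)   [reduce mod 7]
reciprocity: (5/7) = +1·(7/5) since 5 mod 4 = 1, 7 mod 4 = 3; sign now -1
(7/5) = (2/5)   [reduce mod 5]
2 = 2^1·1; (2/5) = -1 since 5 mod 8 = 5, so (2/5) = (-1)^1·(1/5); sign now +1
(1/5) = 1; final value = sign = +1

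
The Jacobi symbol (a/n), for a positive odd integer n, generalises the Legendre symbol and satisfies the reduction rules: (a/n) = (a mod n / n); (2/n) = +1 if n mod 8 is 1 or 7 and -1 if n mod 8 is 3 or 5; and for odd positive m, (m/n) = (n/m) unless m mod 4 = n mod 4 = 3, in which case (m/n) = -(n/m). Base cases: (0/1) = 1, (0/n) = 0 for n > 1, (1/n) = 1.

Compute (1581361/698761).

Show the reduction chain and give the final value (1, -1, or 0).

1

(1581361/698761) = (183839/698761)   [reduce mod 698761]
reciprocity: (183839/698761) = +1·(698761/183839) since 183839 mod 4 = 3, 698761 mod 4 = 1; sign now +1
(698761/183839) = (147244/183839)   [reduce mod 183839]
147244 = 2^2·36811; (2/183839) = +1 since 183839 mod 8 = 7, so (147244/183839) = (+1)^2·(36811/183839); sign now +1
reciprocity: (36811/183839) = -1·(183839/36811) since 36811 mod 4 = 3, 183839 mod 4 = 3; sign now -1
(183839/36811) = (36595/36811)   [reduce mod 36811]
reciprocity: (36595/36811) = -1·(36811/36595) since 36595 mod 4 = 3, 36811 mod 4 = 3; sign now +1
(36811/36595) = (216/36595)   [reduce mod 36595]
216 = 2^3·27; (2/36595) = -1 since 36595 mod 8 = 3, so (216/36595) = (-1)^3·(27/36595); sign now -1
reciprocity: (27/36595) = -1·(36595/27) since 27 mod 4 = 3, 36595 mod 4 = 3; sign now +1
(36595/27) = (10/27)   [reduce mod 27]
10 = 2^1·5; (2/27) = -1 since 27 mod 8 = 3, so (10/27) = (-1)^1·(5/27); sign now -1
reciprocity: (5/27) = +1·(27/5) since 5 mod 4 = 1, 27 mod 4 = 3; sign now -1
(27/5) = (2/5)   [reduce mod 5]
2 = 2^1·1; (2/5) = -1 since 5 mod 8 = 5, so (2/5) = (-1)^1·(1/5); sign now +1
(1/5) = 1; final value = sign = +1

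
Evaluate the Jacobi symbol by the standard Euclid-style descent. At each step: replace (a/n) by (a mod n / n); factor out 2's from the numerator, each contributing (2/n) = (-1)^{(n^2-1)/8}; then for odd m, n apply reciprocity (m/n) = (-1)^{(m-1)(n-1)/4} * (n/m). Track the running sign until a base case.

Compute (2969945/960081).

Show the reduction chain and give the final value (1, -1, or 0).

(2969945/960081) = (89702/960081)   [reduce mod 960081]
89702 = 2^1·44851; (2/960081) = +1 since 960081 mod 8 = 1, so (89702/960081) = (+1)^1·(44851/960081); sign now +1
reciprocity: (44851/960081) = +1·(960081/44851) since 44851 mod 4 = 3, 960081 mod 4 = 1; sign now +1
(960081/44851) = (18210/44851)   [reduce mod 44851]
18210 = 2^1·9105; (2/44851) = -1 since 44851 mod 8 = 3, so (18210/44851) = (-1)^1·(9105/44851); sign now -1
reciprocity: (9105/44851) = +1·(44851/9105) since 9105 mod 4 = 1, 44851 mod 4 = 3; sign now -1
(44851/9105) = (8431/9105)   [reduce mod 9105]
reciprocity: (8431/9105) = +1·(9105/8431) since 8431 mod 4 = 3, 9105 mod 4 = 1; sign now -1
(9105/8431) = (674/8431)   [reduce mod 8431]
674 = 2^1·337; (2/8431) = +1 since 8431 mod 8 = 7, so (674/8431) = (+1)^1·(337/8431); sign now -1
reciprocity: (337/8431) = +1·(8431/337) since 337 mod 4 = 1, 8431 mod 4 = 3; sign now -1
(8431/337) = (6/337)   [reduce mod 337]
6 = 2^1·3; (2/337) = +1 since 337 mod 8 = 1, so (6/337) = (+1)^1·(3/337); sign now -1
reciprocity: (3/337) = +1·(337/3) since 3 mod 4 = 3, 337 mod 4 = 1; sign now -1
(337/3) = (1/3)   [reduce mod 3]
(1/3) = 1; final value = sign = -1

-1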